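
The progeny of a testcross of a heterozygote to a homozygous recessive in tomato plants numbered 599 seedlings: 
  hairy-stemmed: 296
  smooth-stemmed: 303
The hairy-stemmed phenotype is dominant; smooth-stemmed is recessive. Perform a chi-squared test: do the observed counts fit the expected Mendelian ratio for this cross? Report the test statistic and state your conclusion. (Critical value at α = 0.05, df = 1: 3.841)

A testcross of a heterozygote (Aa × aa) gives a 1:1 phenotypic ratio.
Total ratio parts = 2. Expected numbers out of 599:
  hairy-stemmed: 599 × 1/2 = 299.5
  smooth-stemmed: 599 × 1/2 = 299.5
χ² = Σ (O − E)² / E
  hairy-stemmed: (296 − 299.5)² / 299.5 = 0.0409
  smooth-stemmed: (303 − 299.5)² / 299.5 = 0.0409
χ² = 0.0409 + 0.0409 = 0.0818 ≈ 0.082
Degrees of freedom = 2 − 1 = 1; critical value at α = 0.05 is 3.841.
Since 0.082 < 3.841, we fail to reject the null hypothesis — the data are consistent with the 1:1 ratio.

0.082; consistent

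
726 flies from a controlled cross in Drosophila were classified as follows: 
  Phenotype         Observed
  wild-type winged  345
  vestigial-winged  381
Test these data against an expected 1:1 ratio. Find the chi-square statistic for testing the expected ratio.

The 1:1 ratio has 2 parts, so with N = 726 the expected counts are:
  wild-type winged: 726 × 1/2 = 363
  vestigial-winged: 726 × 1/2 = 363
χ² = Σ (O − E)² / E
  wild-type winged: (345 − 363)² / 363 = 0.8926
  vestigial-winged: (381 − 363)² / 363 = 0.8926
χ² = 0.8926 + 0.8926 = 1.7852 ≈ 1.785

1.785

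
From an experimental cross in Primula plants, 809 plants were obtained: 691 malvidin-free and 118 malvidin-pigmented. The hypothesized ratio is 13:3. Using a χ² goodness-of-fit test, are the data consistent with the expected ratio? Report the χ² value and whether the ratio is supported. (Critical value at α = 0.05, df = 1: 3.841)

Expected counts for N = 809 under a 13:3 ratio (total parts = 16):
  malvidin-free: 809 × 13/16 = 657.3125
  malvidin-pigmented: 809 × 3/16 = 151.6875
χ² = Σ (O − E)² / E
  malvidin-free: (691 − 657.3125)² / 657.3125 = 1.7265
  malvidin-pigmented: (118 − 151.6875)² / 151.6875 = 7.4815
χ² = 1.7265 + 7.4815 = 9.208
Degrees of freedom = 2 − 1 = 1; critical value at α = 0.05 is 3.841.
Since 9.208 > 3.841, we reject the null hypothesis — the data do not fit the 13:3 ratio.

9.208; not consistent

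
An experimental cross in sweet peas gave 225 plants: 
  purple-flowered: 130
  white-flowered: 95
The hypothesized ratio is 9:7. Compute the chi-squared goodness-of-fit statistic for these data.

0.213

Under the 9:7 hypothesis (Σ ratio = 16, N = 225):
  purple-flowered: 225 × 9/16 = 126.5625
  white-flowered: 225 × 7/16 = 98.4375
χ² = Σ (O − E)² / E
  purple-flowered: (130 − 126.5625)² / 126.5625 = 0.0934
  white-flowered: (95 − 98.4375)² / 98.4375 = 0.1200
χ² = 0.0934 + 0.1200 = 0.2134 ≈ 0.213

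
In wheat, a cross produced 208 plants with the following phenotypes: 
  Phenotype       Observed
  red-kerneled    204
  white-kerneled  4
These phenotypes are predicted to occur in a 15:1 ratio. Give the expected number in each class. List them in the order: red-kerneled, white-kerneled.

Under the 15:1 hypothesis (Σ ratio = 16, N = 208):
  red-kerneled: 208 × 15/16 = 195
  white-kerneled: 208 × 1/16 = 13

195, 13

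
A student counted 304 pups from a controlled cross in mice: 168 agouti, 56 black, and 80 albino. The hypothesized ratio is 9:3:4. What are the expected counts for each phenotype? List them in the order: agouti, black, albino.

Expected counts for N = 304 under a 9:3:4 ratio (total parts = 16):
  agouti: 304 × 9/16 = 171
  black: 304 × 3/16 = 57
  albino: 304 × 4/16 = 76

171, 57, 76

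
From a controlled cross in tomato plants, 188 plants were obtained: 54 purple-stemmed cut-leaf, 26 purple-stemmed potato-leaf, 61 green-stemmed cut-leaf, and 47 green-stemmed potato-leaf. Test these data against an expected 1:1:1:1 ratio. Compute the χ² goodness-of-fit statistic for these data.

14.596

Total ratio parts = 4. Expected numbers out of 188:
  purple-stemmed cut-leaf: 188 × 1/4 = 47
  purple-stemmed potato-leaf: 188 × 1/4 = 47
  green-stemmed cut-leaf: 188 × 1/4 = 47
  green-stemmed potato-leaf: 188 × 1/4 = 47
χ² = Σ (O − E)² / E
  purple-stemmed cut-leaf: (54 − 47)² / 47 = 1.0426
  purple-stemmed potato-leaf: (26 − 47)² / 47 = 9.3830
  green-stemmed cut-leaf: (61 − 47)² / 47 = 4.1702
  green-stemmed potato-leaf: (47 − 47)² / 47 = 0.0000
χ² = 1.0426 + 9.3830 + 4.1702 + 0.0000 = 14.5958 ≈ 14.596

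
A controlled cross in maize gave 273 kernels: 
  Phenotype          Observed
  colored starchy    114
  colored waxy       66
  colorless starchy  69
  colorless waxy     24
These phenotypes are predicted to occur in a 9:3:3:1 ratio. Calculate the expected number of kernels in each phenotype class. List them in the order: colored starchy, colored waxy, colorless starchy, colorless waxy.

Expected counts for N = 273 under a 9:3:3:1 ratio (total parts = 16):
  colored starchy: 273 × 9/16 = 153.5625
  colored waxy: 273 × 3/16 = 51.1875
  colorless starchy: 273 × 3/16 = 51.1875
  colorless waxy: 273 × 1/16 = 17.0625

153.5625, 51.1875, 51.1875, 17.0625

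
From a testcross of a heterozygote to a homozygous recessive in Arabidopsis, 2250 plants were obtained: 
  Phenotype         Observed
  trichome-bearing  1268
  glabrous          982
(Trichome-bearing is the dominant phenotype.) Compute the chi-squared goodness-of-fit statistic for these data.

36.354

A testcross of a heterozygote (Aa × aa) gives a 1:1 phenotypic ratio.
The 1:1 ratio has 2 parts, so with N = 2250 the expected counts are:
  trichome-bearing: 2250 × 1/2 = 1125
  glabrous: 2250 × 1/2 = 1125
χ² = Σ (O − E)² / E
  trichome-bearing: (1268 − 1125)² / 1125 = 18.1769
  glabrous: (982 − 1125)² / 1125 = 18.1769
χ² = 18.1769 + 18.1769 = 36.3538 ≈ 36.354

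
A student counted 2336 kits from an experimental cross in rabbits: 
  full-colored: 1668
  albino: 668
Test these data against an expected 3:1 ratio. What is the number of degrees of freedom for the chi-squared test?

A goodness-of-fit test with 2 phenotype classes has df = 2 − 1 = 1.

1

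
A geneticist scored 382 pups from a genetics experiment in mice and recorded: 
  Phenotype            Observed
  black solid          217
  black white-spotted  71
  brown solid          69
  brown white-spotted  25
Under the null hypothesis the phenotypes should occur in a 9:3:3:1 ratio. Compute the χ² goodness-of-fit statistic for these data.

Expected counts for N = 382 under a 9:3:3:1 ratio (total parts = 16):
  black solid: 382 × 9/16 = 214.875
  black white-spotted: 382 × 3/16 = 71.625
  brown solid: 382 × 3/16 = 71.625
  brown white-spotted: 382 × 1/16 = 23.875
χ² = Σ (O − E)² / E
  black solid: (217 − 214.875)² / 214.875 = 0.0210
  black white-spotted: (71 − 71.625)² / 71.625 = 0.0055
  brown solid: (69 − 71.625)² / 71.625 = 0.0962
  brown white-spotted: (25 − 23.875)² / 23.875 = 0.0530
χ² = 0.0210 + 0.0055 + 0.0962 + 0.0530 = 0.1757 ≈ 0.176

0.176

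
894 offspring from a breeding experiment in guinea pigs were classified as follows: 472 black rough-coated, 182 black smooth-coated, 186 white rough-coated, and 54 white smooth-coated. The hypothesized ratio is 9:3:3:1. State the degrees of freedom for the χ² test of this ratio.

3

A goodness-of-fit test with 4 phenotype classes has df = 4 − 1 = 3.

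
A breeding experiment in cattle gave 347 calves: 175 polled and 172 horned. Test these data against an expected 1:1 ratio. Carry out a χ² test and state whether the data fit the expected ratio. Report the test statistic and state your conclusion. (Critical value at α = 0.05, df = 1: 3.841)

Total ratio parts = 2. Expected numbers out of 347:
  polled: 347 × 1/2 = 173.5
  horned: 347 × 1/2 = 173.5
χ² = Σ (O − E)² / E
  polled: (175 − 173.5)² / 173.5 = 0.0130
  horned: (172 − 173.5)² / 173.5 = 0.0130
χ² = 0.0130 + 0.0130 = 0.026
Degrees of freedom = 2 − 1 = 1; critical value at α = 0.05 is 3.841.
Since 0.026 < 3.841, we fail to reject the null hypothesis — the data are consistent with the 1:1 ratio.

0.026; consistent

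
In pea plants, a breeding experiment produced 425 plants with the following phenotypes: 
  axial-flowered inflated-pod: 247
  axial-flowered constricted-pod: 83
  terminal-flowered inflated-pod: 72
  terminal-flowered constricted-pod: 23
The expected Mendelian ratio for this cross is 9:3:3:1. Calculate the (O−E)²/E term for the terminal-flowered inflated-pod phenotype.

0.742

Under the 9:3:3:1 hypothesis (Σ ratio = 16, N = 425):
  axial-flowered inflated-pod: 425 × 9/16 = 239.0625
  axial-flowered constricted-pod: 425 × 3/16 = 79.6875
  terminal-flowered inflated-pod: 425 × 3/16 = 79.6875
  terminal-flowered constricted-pod: 425 × 1/16 = 26.5625
Contribution of terminal-flowered inflated-pod: (72 − 79.6875)² / 79.6875 = 0.7416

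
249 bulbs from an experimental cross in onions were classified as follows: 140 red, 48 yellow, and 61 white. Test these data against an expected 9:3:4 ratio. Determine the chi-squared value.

Total ratio parts = 16. Expected numbers out of 249:
  red: 249 × 9/16 = 140.0625
  yellow: 249 × 3/16 = 46.6875
  white: 249 × 4/16 = 62.25
χ² = Σ (O − E)² / E
  red: (140 − 140.0625)² / 140.0625 = 0.0000
  yellow: (48 − 46.6875)² / 46.6875 = 0.0369
  white: (61 − 62.25)² / 62.25 = 0.0251
χ² = 0.0000 + 0.0369 + 0.0251 = 0.062

0.062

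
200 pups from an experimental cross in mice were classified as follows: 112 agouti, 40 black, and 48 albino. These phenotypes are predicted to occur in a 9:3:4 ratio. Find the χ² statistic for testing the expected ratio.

0.249

The 9:3:4 ratio has 16 parts, so with N = 200 the expected counts are:
  agouti: 200 × 9/16 = 112.5
  black: 200 × 3/16 = 37.5
  albino: 200 × 4/16 = 50
χ² = Σ (O − E)² / E
  agouti: (112 − 112.5)² / 112.5 = 0.0022
  black: (40 − 37.5)² / 37.5 = 0.1667
  albino: (48 − 50)² / 50 = 0.0800
χ² = 0.0022 + 0.1667 + 0.0800 = 0.2489 ≈ 0.249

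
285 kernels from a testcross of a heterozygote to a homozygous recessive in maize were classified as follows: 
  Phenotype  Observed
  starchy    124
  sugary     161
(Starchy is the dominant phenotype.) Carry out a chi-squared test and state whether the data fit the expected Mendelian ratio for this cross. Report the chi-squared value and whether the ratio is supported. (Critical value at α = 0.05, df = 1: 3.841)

A testcross of a heterozygote (Aa × aa) gives a 1:1 phenotypic ratio.
The 1:1 ratio has 2 parts, so with N = 285 the expected counts are:
  starchy: 285 × 1/2 = 142.5
  sugary: 285 × 1/2 = 142.5
χ² = Σ (O − E)² / E
  starchy: (124 − 142.5)² / 142.5 = 2.4018
  sugary: (161 − 142.5)² / 142.5 = 2.4018
χ² = 2.4018 + 2.4018 = 4.8036 ≈ 4.804
Degrees of freedom = 2 − 1 = 1; critical value at α = 0.05 is 3.841.
Since 4.804 > 3.841, we reject the null hypothesis — the data do not fit the 1:1 ratio.

4.804; not consistent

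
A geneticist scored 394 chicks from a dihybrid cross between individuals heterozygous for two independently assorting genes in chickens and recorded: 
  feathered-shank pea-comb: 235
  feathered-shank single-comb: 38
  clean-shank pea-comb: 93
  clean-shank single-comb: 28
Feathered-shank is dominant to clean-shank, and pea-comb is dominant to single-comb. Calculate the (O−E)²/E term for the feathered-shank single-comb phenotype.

17.422

A dihybrid F₂ with independent assortment and complete dominance at both loci gives a 9:3:3:1 phenotypic ratio.
Total ratio parts = 16. Expected numbers out of 394:
  feathered-shank pea-comb: 394 × 9/16 = 221.625
  feathered-shank single-comb: 394 × 3/16 = 73.875
  clean-shank pea-comb: 394 × 3/16 = 73.875
  clean-shank single-comb: 394 × 1/16 = 24.625
Contribution of feathered-shank single-comb: (38 − 73.875)² / 73.875 = 17.4215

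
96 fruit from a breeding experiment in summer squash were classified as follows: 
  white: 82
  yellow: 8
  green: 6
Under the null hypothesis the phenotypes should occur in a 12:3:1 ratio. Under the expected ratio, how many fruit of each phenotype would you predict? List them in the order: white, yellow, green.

The 12:3:1 ratio has 16 parts, so with N = 96 the expected counts are:
  white: 96 × 12/16 = 72
  yellow: 96 × 3/16 = 18
  green: 96 × 1/16 = 6

72, 18, 6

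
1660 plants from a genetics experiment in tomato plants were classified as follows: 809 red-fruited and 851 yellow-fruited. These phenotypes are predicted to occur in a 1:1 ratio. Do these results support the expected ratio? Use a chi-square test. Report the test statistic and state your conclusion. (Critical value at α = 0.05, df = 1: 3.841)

1.063; consistent

Total ratio parts = 2. Expected numbers out of 1660:
  red-fruited: 1660 × 1/2 = 830
  yellow-fruited: 1660 × 1/2 = 830
χ² = Σ (O − E)² / E
  red-fruited: (809 − 830)² / 830 = 0.5313
  yellow-fruited: (851 − 830)² / 830 = 0.5313
χ² = 0.5313 + 0.5313 = 1.0626 ≈ 1.063
Degrees of freedom = 2 − 1 = 1; critical value at α = 0.05 is 3.841.
Since 1.063 < 3.841, we fail to reject the null hypothesis — the data are consistent with the 1:1 ratio.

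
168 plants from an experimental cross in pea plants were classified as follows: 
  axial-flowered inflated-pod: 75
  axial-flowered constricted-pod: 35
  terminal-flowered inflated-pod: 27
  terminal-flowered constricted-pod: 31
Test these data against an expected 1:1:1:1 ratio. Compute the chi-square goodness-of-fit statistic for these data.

Under the 1:1:1:1 hypothesis (Σ ratio = 4, N = 168):
  axial-flowered inflated-pod: 168 × 1/4 = 42
  axial-flowered constricted-pod: 168 × 1/4 = 42
  terminal-flowered inflated-pod: 168 × 1/4 = 42
  terminal-flowered constricted-pod: 168 × 1/4 = 42
χ² = Σ (O − E)² / E
  axial-flowered inflated-pod: (75 − 42)² / 42 = 25.9286
  axial-flowered constricted-pod: (35 − 42)² / 42 = 1.1667
  terminal-flowered inflated-pod: (27 − 42)² / 42 = 5.3571
  terminal-flowered constricted-pod: (31 − 42)² / 42 = 2.8810
χ² = 25.9286 + 1.1667 + 5.3571 + 2.8810 = 35.3334 ≈ 35.333

35.333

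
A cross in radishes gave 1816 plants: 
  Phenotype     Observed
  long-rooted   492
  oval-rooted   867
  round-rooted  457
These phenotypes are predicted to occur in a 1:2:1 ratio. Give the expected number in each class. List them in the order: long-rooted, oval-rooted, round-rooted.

454, 908, 454

The 1:2:1 ratio has 4 parts, so with N = 1816 the expected counts are:
  long-rooted: 1816 × 1/4 = 454
  oval-rooted: 1816 × 2/4 = 908
  round-rooted: 1816 × 1/4 = 454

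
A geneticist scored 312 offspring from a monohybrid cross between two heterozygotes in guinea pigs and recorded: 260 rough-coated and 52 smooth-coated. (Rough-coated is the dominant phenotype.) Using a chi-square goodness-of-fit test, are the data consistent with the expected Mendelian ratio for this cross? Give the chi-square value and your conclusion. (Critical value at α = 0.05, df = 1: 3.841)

For a monohybrid cross between heterozygotes with complete dominance, the expected phenotypic ratio is 3:1.
Under the 3:1 hypothesis (Σ ratio = 4, N = 312):
  rough-coated: 312 × 3/4 = 234
  smooth-coated: 312 × 1/4 = 78
χ² = Σ (O − E)² / E
  rough-coated: (260 − 234)² / 234 = 2.8889
  smooth-coated: (52 − 78)² / 78 = 8.6667
χ² = 2.8889 + 8.6667 = 11.5556 ≈ 11.556
Degrees of freedom = 2 − 1 = 1; critical value at α = 0.05 is 3.841.
Since 11.556 > 3.841, we reject the null hypothesis — the data do not fit the 3:1 ratio.

11.556; not consistent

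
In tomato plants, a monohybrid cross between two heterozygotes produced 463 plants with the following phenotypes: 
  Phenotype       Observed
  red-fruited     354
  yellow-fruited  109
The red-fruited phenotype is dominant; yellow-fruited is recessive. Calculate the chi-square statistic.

For a monohybrid cross between heterozygotes with complete dominance, the expected phenotypic ratio is 3:1.
Expected counts for N = 463 under a 3:1 ratio (total parts = 4):
  red-fruited: 463 × 3/4 = 347.25
  yellow-fruited: 463 × 1/4 = 115.75
χ² = Σ (O − E)² / E
  red-fruited: (354 − 347.25)² / 347.25 = 0.1312
  yellow-fruited: (109 − 115.75)² / 115.75 = 0.3936
χ² = 0.1312 + 0.3936 = 0.5248 ≈ 0.525

0.525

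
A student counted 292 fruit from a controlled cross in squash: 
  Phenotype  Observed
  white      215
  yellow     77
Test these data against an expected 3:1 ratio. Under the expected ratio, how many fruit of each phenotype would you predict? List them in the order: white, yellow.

Total ratio parts = 4. Expected numbers out of 292:
  white: 292 × 3/4 = 219
  yellow: 292 × 1/4 = 73

219, 73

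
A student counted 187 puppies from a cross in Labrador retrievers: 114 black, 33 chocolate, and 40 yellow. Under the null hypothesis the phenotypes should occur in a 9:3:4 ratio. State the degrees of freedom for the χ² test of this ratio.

A goodness-of-fit test with 3 phenotype classes has df = 3 − 1 = 2.

2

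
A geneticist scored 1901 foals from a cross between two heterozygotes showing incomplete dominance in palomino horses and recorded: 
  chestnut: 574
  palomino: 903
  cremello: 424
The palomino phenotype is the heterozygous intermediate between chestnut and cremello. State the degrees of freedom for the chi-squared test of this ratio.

With incomplete dominance, a heterozygote × heterozygote cross gives a 1:2:1 phenotypic ratio.
A goodness-of-fit test with 3 phenotype classes has df = 3 − 1 = 2.

2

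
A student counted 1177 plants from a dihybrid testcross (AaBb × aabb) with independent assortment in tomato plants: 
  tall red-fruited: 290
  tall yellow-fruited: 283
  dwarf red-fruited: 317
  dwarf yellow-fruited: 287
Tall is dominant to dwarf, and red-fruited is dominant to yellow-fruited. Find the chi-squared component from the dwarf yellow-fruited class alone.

0.179

A dihybrid testcross with independent assortment gives a 1:1:1:1 ratio.
Total ratio parts = 4. Expected numbers out of 1177:
  tall red-fruited: 1177 × 1/4 = 294.25
  tall yellow-fruited: 1177 × 1/4 = 294.25
  dwarf red-fruited: 1177 × 1/4 = 294.25
  dwarf yellow-fruited: 1177 × 1/4 = 294.25
Contribution of dwarf yellow-fruited: (287 − 294.25)² / 294.25 = 0.1786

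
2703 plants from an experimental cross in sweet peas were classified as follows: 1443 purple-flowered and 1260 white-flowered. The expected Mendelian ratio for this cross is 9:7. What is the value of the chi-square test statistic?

9.015

Expected counts for N = 2703 under a 9:7 ratio (total parts = 16):
  purple-flowered: 2703 × 9/16 = 1520.4375
  white-flowered: 2703 × 7/16 = 1182.5625
χ² = Σ (O − E)² / E
  purple-flowered: (1443 − 1520.4375)² / 1520.4375 = 3.9440
  white-flowered: (1260 − 1182.5625)² / 1182.5625 = 5.0708
χ² = 3.9440 + 5.0708 = 9.0148 ≈ 9.015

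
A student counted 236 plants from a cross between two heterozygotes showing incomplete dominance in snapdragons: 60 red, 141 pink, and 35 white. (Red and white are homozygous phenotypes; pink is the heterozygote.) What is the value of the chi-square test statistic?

With incomplete dominance, a heterozygote × heterozygote cross gives a 1:2:1 phenotypic ratio.
Under the 1:2:1 hypothesis (Σ ratio = 4, N = 236):
  red: 236 × 1/4 = 59
  pink: 236 × 2/4 = 118
  white: 236 × 1/4 = 59
χ² = Σ (O − E)² / E
  red: (60 − 59)² / 59 = 0.0169
  pink: (141 − 118)² / 118 = 4.4831
  white: (35 − 59)² / 59 = 9.7627
χ² = 0.0169 + 4.4831 + 9.7627 = 14.2627 ≈ 14.263

14.263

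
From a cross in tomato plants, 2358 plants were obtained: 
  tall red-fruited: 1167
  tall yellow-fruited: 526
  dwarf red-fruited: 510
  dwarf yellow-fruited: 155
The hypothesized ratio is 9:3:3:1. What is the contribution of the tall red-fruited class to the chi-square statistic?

The 9:3:3:1 ratio has 16 parts, so with N = 2358 the expected counts are:
  tall red-fruited: 2358 × 9/16 = 1326.375
  tall yellow-fruited: 2358 × 3/16 = 442.125
  dwarf red-fruited: 2358 × 3/16 = 442.125
  dwarf yellow-fruited: 2358 × 1/16 = 147.375
Contribution of tall red-fruited: (1167 − 1326.375)² / 1326.375 = 19.1502

19.150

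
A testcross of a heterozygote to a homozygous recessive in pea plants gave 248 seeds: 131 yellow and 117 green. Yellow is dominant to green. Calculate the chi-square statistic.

A testcross of a heterozygote (Aa × aa) gives a 1:1 phenotypic ratio.
Under the 1:1 hypothesis (Σ ratio = 2, N = 248):
  yellow: 248 × 1/2 = 124
  green: 248 × 1/2 = 124
χ² = Σ (O − E)² / E
  yellow: (131 − 124)² / 124 = 0.3952
  green: (117 − 124)² / 124 = 0.3952
χ² = 0.3952 + 0.3952 = 0.7904 ≈ 0.790

0.790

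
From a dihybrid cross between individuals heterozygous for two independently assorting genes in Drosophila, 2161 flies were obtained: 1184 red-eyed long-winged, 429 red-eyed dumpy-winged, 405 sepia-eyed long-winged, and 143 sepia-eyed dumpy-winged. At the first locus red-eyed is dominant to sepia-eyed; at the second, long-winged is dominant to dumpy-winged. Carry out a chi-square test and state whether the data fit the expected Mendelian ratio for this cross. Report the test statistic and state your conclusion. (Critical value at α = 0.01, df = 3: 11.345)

2.686; consistent

A dihybrid F₂ with independent assortment and complete dominance at both loci gives a 9:3:3:1 phenotypic ratio.
Under the 9:3:3:1 hypothesis (Σ ratio = 16, N = 2161):
  red-eyed long-winged: 2161 × 9/16 = 1215.5625
  red-eyed dumpy-winged: 2161 × 3/16 = 405.1875
  sepia-eyed long-winged: 2161 × 3/16 = 405.1875
  sepia-eyed dumpy-winged: 2161 × 1/16 = 135.0625
χ² = Σ (O − E)² / E
  red-eyed long-winged: (1184 − 1215.5625)² / 1215.5625 = 0.8195
  red-eyed dumpy-winged: (429 − 405.1875)² / 405.1875 = 1.3994
  sepia-eyed long-winged: (405 − 405.1875)² / 405.1875 = 0.0001
  sepia-eyed dumpy-winged: (143 − 135.0625)² / 135.0625 = 0.4665
χ² = 0.8195 + 1.3994 + 0.0001 + 0.4665 = 2.6855 ≈ 2.686
Degrees of freedom = 4 − 1 = 3; critical value at α = 0.01 is 11.345.
Since 2.686 < 11.345, we fail to reject the null hypothesis — the data are consistent with the 9:3:3:1 ratio.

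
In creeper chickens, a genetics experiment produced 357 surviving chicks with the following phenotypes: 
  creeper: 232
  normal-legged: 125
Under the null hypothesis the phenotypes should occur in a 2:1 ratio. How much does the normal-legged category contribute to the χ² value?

0.303

Expected counts for N = 357 under a 2:1 ratio (total parts = 3):
  creeper: 357 × 2/3 = 238
  normal-legged: 357 × 1/3 = 119
Contribution of normal-legged: (125 − 119)² / 119 = 0.3025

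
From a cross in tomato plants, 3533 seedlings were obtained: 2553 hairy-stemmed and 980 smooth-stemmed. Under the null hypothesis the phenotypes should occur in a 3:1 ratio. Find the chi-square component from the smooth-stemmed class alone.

10.598

Total ratio parts = 4. Expected numbers out of 3533:
  hairy-stemmed: 3533 × 3/4 = 2649.75
  smooth-stemmed: 3533 × 1/4 = 883.25
Contribution of smooth-stemmed: (980 − 883.25)² / 883.25 = 10.5979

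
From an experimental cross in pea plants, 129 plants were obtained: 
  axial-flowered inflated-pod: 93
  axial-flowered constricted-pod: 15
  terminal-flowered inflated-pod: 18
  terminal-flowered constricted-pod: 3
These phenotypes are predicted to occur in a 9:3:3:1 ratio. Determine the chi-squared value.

14.008

Total ratio parts = 16. Expected numbers out of 129:
  axial-flowered inflated-pod: 129 × 9/16 = 72.5625
  axial-flowered constricted-pod: 129 × 3/16 = 24.1875
  terminal-flowered inflated-pod: 129 × 3/16 = 24.1875
  terminal-flowered constricted-pod: 129 × 1/16 = 8.0625
χ² = Σ (O − E)² / E
  axial-flowered inflated-pod: (93 − 72.5625)² / 72.5625 = 5.7563
  axial-flowered constricted-pod: (15 − 24.1875)² / 24.1875 = 3.4898
  terminal-flowered inflated-pod: (18 − 24.1875)² / 24.1875 = 1.5828
  terminal-flowered constricted-pod: (3 − 8.0625)² / 8.0625 = 3.1788
χ² = 5.7563 + 3.4898 + 1.5828 + 3.1788 = 14.0077 ≈ 14.008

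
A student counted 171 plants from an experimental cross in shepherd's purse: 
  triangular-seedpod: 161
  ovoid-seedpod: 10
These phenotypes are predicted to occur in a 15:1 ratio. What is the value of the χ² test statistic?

0.047

The 15:1 ratio has 16 parts, so with N = 171 the expected counts are:
  triangular-seedpod: 171 × 15/16 = 160.3125
  ovoid-seedpod: 171 × 1/16 = 10.6875
χ² = Σ (O − E)² / E
  triangular-seedpod: (161 − 160.3125)² / 160.3125 = 0.0029
  ovoid-seedpod: (10 − 10.6875)² / 10.6875 = 0.0442
χ² = 0.0029 + 0.0442 = 0.0471 ≈ 0.047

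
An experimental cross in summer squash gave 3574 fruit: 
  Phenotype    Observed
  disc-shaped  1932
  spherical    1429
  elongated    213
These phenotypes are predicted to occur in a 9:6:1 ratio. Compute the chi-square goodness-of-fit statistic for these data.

Under the 9:6:1 hypothesis (Σ ratio = 16, N = 3574):
  disc-shaped: 3574 × 9/16 = 2010.375
  spherical: 3574 × 6/16 = 1340.25
  elongated: 3574 × 1/16 = 223.375
χ² = Σ (O − E)² / E
  disc-shaped: (1932 − 2010.375)² / 2010.375 = 3.0555
  spherical: (1429 − 1340.25)² / 1340.25 = 5.8769
  elongated: (213 − 223.375)² / 223.375 = 0.4819
χ² = 3.0555 + 5.8769 + 0.4819 = 9.4143 ≈ 9.414

9.414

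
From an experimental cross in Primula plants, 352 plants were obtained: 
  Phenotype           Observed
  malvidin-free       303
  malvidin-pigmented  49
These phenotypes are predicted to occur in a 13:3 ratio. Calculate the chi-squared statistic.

5.389

Under the 13:3 hypothesis (Σ ratio = 16, N = 352):
  malvidin-free: 352 × 13/16 = 286
  malvidin-pigmented: 352 × 3/16 = 66
χ² = Σ (O − E)² / E
  malvidin-free: (303 − 286)² / 286 = 1.0105
  malvidin-pigmented: (49 − 66)² / 66 = 4.3788
χ² = 1.0105 + 4.3788 = 5.3893 ≈ 5.389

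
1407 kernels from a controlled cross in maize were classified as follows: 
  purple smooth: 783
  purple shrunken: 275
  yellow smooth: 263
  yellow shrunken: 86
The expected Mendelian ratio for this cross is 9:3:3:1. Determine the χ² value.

The 9:3:3:1 ratio has 16 parts, so with N = 1407 the expected counts are:
  purple smooth: 1407 × 9/16 = 791.4375
  purple shrunken: 1407 × 3/16 = 263.8125
  yellow smooth: 1407 × 3/16 = 263.8125
  yellow shrunken: 1407 × 1/16 = 87.9375
χ² = Σ (O − E)² / E
  purple smooth: (783 − 791.4375)² / 791.4375 = 0.0900
  purple shrunken: (275 − 263.8125)² / 263.8125 = 0.4744
  yellow smooth: (263 − 263.8125)² / 263.8125 = 0.0025
  yellow shrunken: (86 − 87.9375)² / 87.9375 = 0.0427
χ² = 0.0900 + 0.4744 + 0.0025 + 0.0427 = 0.6096 ≈ 0.610

0.610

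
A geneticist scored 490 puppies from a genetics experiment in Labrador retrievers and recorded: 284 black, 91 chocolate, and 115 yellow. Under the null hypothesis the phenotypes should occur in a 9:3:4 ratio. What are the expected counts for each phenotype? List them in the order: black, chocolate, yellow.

275.625, 91.875, 122.5

Under the 9:3:4 hypothesis (Σ ratio = 16, N = 490):
  black: 490 × 9/16 = 275.625
  chocolate: 490 × 3/16 = 91.875
  yellow: 490 × 4/16 = 122.5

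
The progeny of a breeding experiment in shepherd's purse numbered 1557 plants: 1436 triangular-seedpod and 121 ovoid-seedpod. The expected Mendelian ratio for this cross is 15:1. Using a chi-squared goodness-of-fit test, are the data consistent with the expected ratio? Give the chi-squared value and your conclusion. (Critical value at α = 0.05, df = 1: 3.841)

6.150; not consistent

Total ratio parts = 16. Expected numbers out of 1557:
  triangular-seedpod: 1557 × 15/16 = 1459.6875
  ovoid-seedpod: 1557 × 1/16 = 97.3125
χ² = Σ (O − E)² / E
  triangular-seedpod: (1436 − 1459.6875)² / 1459.6875 = 0.3844
  ovoid-seedpod: (121 − 97.3125)² / 97.3125 = 5.7659
χ² = 0.3844 + 5.7659 = 6.1503 ≈ 6.150
Degrees of freedom = 2 − 1 = 1; critical value at α = 0.05 is 3.841.
Since 6.150 > 3.841, we reject the null hypothesis — the data do not fit the 15:1 ratio.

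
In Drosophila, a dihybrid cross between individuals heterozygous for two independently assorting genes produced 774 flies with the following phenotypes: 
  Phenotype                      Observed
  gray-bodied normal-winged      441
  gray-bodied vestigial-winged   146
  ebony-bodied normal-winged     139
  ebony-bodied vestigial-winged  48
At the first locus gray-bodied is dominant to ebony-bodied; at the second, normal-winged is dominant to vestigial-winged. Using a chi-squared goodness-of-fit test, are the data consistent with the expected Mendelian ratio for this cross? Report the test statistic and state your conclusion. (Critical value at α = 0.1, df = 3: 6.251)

0.339; consistent

A dihybrid F₂ with independent assortment and complete dominance at both loci gives a 9:3:3:1 phenotypic ratio.
Expected counts for N = 774 under a 9:3:3:1 ratio (total parts = 16):
  gray-bodied normal-winged: 774 × 9/16 = 435.375
  gray-bodied vestigial-winged: 774 × 3/16 = 145.125
  ebony-bodied normal-winged: 774 × 3/16 = 145.125
  ebony-bodied vestigial-winged: 774 × 1/16 = 48.375
χ² = Σ (O − E)² / E
  gray-bodied normal-winged: (441 − 435.375)² / 435.375 = 0.0727
  gray-bodied vestigial-winged: (146 − 145.125)² / 145.125 = 0.0053
  ebony-bodied normal-winged: (139 − 145.125)² / 145.125 = 0.2585
  ebony-bodied vestigial-winged: (48 − 48.375)² / 48.375 = 0.0029
χ² = 0.0727 + 0.0053 + 0.2585 + 0.0029 = 0.3394 ≈ 0.339
Degrees of freedom = 4 − 1 = 3; critical value at α = 0.1 is 6.251.
Since 0.339 < 6.251, we fail to reject the null hypothesis — the data are consistent with the 9:3:3:1 ratio.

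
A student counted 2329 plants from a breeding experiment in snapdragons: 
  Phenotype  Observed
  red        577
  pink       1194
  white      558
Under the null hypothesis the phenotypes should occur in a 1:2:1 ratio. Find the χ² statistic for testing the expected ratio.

1.805

Total ratio parts = 4. Expected numbers out of 2329:
  red: 2329 × 1/4 = 582.25
  pink: 2329 × 2/4 = 1164.5
  white: 2329 × 1/4 = 582.25
χ² = Σ (O − E)² / E
  red: (577 − 582.25)² / 582.25 = 0.0473
  pink: (1194 − 1164.5)² / 1164.5 = 0.7473
  white: (558 − 582.25)² / 582.25 = 1.0100
χ² = 0.0473 + 0.7473 + 1.0100 = 1.8046 ≈ 1.805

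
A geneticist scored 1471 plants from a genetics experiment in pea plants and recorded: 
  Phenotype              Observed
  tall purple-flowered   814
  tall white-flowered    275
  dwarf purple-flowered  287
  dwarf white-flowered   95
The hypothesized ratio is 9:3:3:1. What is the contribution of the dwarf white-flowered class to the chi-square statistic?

0.102

Expected counts for N = 1471 under a 9:3:3:1 ratio (total parts = 16):
  tall purple-flowered: 1471 × 9/16 = 827.4375
  tall white-flowered: 1471 × 3/16 = 275.8125
  dwarf purple-flowered: 1471 × 3/16 = 275.8125
  dwarf white-flowered: 1471 × 1/16 = 91.9375
Contribution of dwarf white-flowered: (95 − 91.9375)² / 91.9375 = 0.1020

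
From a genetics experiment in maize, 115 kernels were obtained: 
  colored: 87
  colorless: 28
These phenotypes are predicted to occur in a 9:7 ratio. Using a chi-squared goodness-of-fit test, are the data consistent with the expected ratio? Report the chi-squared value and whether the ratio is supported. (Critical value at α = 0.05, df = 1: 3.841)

17.591; not consistent

Expected counts for N = 115 under a 9:7 ratio (total parts = 16):
  colored: 115 × 9/16 = 64.6875
  colorless: 115 × 7/16 = 50.3125
χ² = Σ (O − E)² / E
  colored: (87 − 64.6875)² / 64.6875 = 7.6962
  colorless: (28 − 50.3125)² / 50.3125 = 9.8951
χ² = 7.6962 + 9.8951 = 17.5913 ≈ 17.591
Degrees of freedom = 2 − 1 = 1; critical value at α = 0.05 is 3.841.
Since 17.591 > 3.841, we reject the null hypothesis — the data do not fit the 9:7 ratio.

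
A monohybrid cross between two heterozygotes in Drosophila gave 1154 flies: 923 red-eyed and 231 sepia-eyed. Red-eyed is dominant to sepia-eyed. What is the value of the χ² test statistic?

For a monohybrid cross between heterozygotes with complete dominance, the expected phenotypic ratio is 3:1.
Under the 3:1 hypothesis (Σ ratio = 4, N = 1154):
  red-eyed: 1154 × 3/4 = 865.5
  sepia-eyed: 1154 × 1/4 = 288.5
χ² = Σ (O − E)² / E
  red-eyed: (923 − 865.5)² / 865.5 = 3.8200
  sepia-eyed: (231 − 288.5)² / 288.5 = 11.4601
χ² = 3.8200 + 11.4601 = 15.2801 ≈ 15.280

15.280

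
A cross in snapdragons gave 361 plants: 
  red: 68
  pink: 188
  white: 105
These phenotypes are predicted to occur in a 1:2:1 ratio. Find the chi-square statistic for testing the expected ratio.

Expected counts for N = 361 under a 1:2:1 ratio (total parts = 4):
  red: 361 × 1/4 = 90.25
  pink: 361 × 2/4 = 180.5
  white: 361 × 1/4 = 90.25
χ² = Σ (O − E)² / E
  red: (68 − 90.25)² / 90.25 = 5.4855
  pink: (188 − 180.5)² / 180.5 = 0.3116
  white: (105 − 90.25)² / 90.25 = 2.4107
χ² = 5.4855 + 0.3116 + 2.4107 = 8.2078 ≈ 8.208

8.208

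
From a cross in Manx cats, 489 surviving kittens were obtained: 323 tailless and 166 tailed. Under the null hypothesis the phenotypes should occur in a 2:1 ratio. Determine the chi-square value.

0.083

Total ratio parts = 3. Expected numbers out of 489:
  tailless: 489 × 2/3 = 326
  tailed: 489 × 1/3 = 163
χ² = Σ (O − E)² / E
  tailless: (323 − 326)² / 326 = 0.0276
  tailed: (166 − 163)² / 163 = 0.0552
χ² = 0.0276 + 0.0552 = 0.0828 ≈ 0.083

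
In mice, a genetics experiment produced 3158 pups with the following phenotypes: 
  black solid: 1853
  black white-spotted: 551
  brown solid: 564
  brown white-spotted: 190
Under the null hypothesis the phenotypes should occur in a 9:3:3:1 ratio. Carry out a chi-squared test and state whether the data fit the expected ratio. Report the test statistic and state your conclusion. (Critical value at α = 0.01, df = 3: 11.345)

7.773; consistent

Total ratio parts = 16. Expected numbers out of 3158:
  black solid: 3158 × 9/16 = 1776.375
  black white-spotted: 3158 × 3/16 = 592.125
  brown solid: 3158 × 3/16 = 592.125
  brown white-spotted: 3158 × 1/16 = 197.375
χ² = Σ (O − E)² / E
  black solid: (1853 − 1776.375)² / 1776.375 = 3.3053
  black white-spotted: (551 − 592.125)² / 592.125 = 2.8563
  brown solid: (564 − 592.125)² / 592.125 = 1.3359
  brown white-spotted: (190 − 197.375)² / 197.375 = 0.2756
χ² = 3.3053 + 2.8563 + 1.3359 + 0.2756 = 7.7731 ≈ 7.773
Degrees of freedom = 4 − 1 = 3; critical value at α = 0.01 is 11.345.
Since 7.773 < 11.345, we fail to reject the null hypothesis — the data are consistent with the 9:3:3:1 ratio.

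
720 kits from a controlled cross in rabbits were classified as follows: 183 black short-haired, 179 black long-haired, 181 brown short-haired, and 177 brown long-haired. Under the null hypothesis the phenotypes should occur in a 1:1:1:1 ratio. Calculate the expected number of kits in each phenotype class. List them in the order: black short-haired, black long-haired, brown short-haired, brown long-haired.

Total ratio parts = 4. Expected numbers out of 720:
  black short-haired: 720 × 1/4 = 180
  black long-haired: 720 × 1/4 = 180
  brown short-haired: 720 × 1/4 = 180
  brown long-haired: 720 × 1/4 = 180

180, 180, 180, 180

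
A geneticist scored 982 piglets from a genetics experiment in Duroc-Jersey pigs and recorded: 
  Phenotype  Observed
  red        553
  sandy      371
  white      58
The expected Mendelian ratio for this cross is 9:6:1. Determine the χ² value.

0.207

Total ratio parts = 16. Expected numbers out of 982:
  red: 982 × 9/16 = 552.375
  sandy: 982 × 6/16 = 368.25
  white: 982 × 1/16 = 61.375
χ² = Σ (O − E)² / E
  red: (553 − 552.375)² / 552.375 = 0.0007
  sandy: (371 − 368.25)² / 368.25 = 0.0205
  white: (58 − 61.375)² / 61.375 = 0.1856
χ² = 0.0007 + 0.0205 + 0.1856 = 0.2068 ≈ 0.207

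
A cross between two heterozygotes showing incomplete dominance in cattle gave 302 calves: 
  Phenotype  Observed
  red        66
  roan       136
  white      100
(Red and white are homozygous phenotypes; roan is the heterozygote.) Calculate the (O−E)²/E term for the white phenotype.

7.950

With incomplete dominance, a heterozygote × heterozygote cross gives a 1:2:1 phenotypic ratio.
Under the 1:2:1 hypothesis (Σ ratio = 4, N = 302):
  red: 302 × 1/4 = 75.5
  roan: 302 × 2/4 = 151
  white: 302 × 1/4 = 75.5
Contribution of white: (100 − 75.5)² / 75.5 = 7.9503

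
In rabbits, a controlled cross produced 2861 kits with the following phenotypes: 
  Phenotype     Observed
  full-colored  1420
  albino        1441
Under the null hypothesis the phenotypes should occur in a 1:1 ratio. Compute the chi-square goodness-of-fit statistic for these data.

0.154

Expected counts for N = 2861 under a 1:1 ratio (total parts = 2):
  full-colored: 2861 × 1/2 = 1430.5
  albino: 2861 × 1/2 = 1430.5
χ² = Σ (O − E)² / E
  full-colored: (1420 − 1430.5)² / 1430.5 = 0.0771
  albino: (1441 − 1430.5)² / 1430.5 = 0.0771
χ² = 0.0771 + 0.0771 = 0.1542 ≈ 0.154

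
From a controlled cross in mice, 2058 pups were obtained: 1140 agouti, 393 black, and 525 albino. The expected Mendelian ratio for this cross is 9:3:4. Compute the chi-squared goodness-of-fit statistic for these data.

Total ratio parts = 16. Expected numbers out of 2058:
  agouti: 2058 × 9/16 = 1157.625
  black: 2058 × 3/16 = 385.875
  albino: 2058 × 4/16 = 514.5
χ² = Σ (O − E)² / E
  agouti: (1140 − 1157.625)² / 1157.625 = 0.2683
  black: (393 − 385.875)² / 385.875 = 0.1316
  albino: (525 − 514.5)² / 514.5 = 0.2143
χ² = 0.2683 + 0.1316 + 0.2143 = 0.6142 ≈ 0.614

0.614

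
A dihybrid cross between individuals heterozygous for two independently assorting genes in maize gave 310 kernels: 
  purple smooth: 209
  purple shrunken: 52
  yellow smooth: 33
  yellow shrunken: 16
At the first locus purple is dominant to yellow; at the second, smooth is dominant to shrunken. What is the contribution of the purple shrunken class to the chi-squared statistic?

0.645

A dihybrid F₂ with independent assortment and complete dominance at both loci gives a 9:3:3:1 phenotypic ratio.
Total ratio parts = 16. Expected numbers out of 310:
  purple smooth: 310 × 9/16 = 174.375
  purple shrunken: 310 × 3/16 = 58.125
  yellow smooth: 310 × 3/16 = 58.125
  yellow shrunken: 310 × 1/16 = 19.375
Contribution of purple shrunken: (52 − 58.125)² / 58.125 = 0.6454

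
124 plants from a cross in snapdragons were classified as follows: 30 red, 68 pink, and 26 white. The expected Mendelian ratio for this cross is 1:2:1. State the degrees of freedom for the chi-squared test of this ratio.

2

A goodness-of-fit test with 3 phenotype classes has df = 3 − 1 = 2.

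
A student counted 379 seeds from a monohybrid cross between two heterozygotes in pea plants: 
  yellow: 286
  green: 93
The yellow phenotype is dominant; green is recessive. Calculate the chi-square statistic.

0.043

For a monohybrid cross between heterozygotes with complete dominance, the expected phenotypic ratio is 3:1.
Expected counts for N = 379 under a 3:1 ratio (total parts = 4):
  yellow: 379 × 3/4 = 284.25
  green: 379 × 1/4 = 94.75
χ² = Σ (O − E)² / E
  yellow: (286 − 284.25)² / 284.25 = 0.0108
  green: (93 − 94.75)² / 94.75 = 0.0323
χ² = 0.0108 + 0.0323 = 0.0431 ≈ 0.043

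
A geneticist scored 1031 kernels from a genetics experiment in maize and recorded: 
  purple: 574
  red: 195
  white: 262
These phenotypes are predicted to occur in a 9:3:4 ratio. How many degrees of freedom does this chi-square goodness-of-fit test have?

2

A goodness-of-fit test with 3 phenotype classes has df = 3 − 1 = 2.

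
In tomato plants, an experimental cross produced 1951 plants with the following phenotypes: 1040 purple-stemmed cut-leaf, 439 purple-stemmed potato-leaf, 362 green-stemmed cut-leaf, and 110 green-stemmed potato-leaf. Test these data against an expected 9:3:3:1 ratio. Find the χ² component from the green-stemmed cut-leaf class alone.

Total ratio parts = 16. Expected numbers out of 1951:
  purple-stemmed cut-leaf: 1951 × 9/16 = 1097.4375
  purple-stemmed potato-leaf: 1951 × 3/16 = 365.8125
  green-stemmed cut-leaf: 1951 × 3/16 = 365.8125
  green-stemmed potato-leaf: 1951 × 1/16 = 121.9375
Contribution of green-stemmed cut-leaf: (362 − 365.8125)² / 365.8125 = 0.0397

0.040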